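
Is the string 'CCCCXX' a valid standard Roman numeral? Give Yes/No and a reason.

'CCCCXX': More than 3 consecutive C's

No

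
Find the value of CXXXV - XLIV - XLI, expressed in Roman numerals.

CXXXV = 135, XLIV = 44, XLI = 41
135 - 44 = 91
91 - 41 = 50

L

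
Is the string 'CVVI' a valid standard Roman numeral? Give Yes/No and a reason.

'CVVI': V should not appear more than once

No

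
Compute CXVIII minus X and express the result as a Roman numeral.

CXVIII = 118
X = 10
118 - 10 = 108

CVIII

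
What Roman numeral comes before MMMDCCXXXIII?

MMMDCCXXXIII = 3733, so the previous integer is 3733 - 1 = 3732

MMMDCCXXXII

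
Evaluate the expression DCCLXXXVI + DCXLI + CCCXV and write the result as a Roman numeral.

DCCLXXXVI = 786, DCXLI = 641, CCCXV = 315
786 + 641 = 1427
1427 + 315 = 1742

MDCCXLII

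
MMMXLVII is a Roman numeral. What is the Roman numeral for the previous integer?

MMMXLVII = 3047, so the previous integer is 3047 - 1 = 3046

MMMXLVI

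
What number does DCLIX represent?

DCLIX: D=500, C=100, L=50, IX=9
500 + 100 + 50 + 9 = 659

659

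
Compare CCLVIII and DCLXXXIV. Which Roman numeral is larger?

CCLVIII = 258
DCLXXXIV = 684
684 is larger

DCLXXXIV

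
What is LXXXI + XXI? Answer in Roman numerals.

LXXXI = 81
XXI = 21
81 + 21 = 102

CII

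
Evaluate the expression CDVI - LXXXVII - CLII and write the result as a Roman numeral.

CDVI = 406, LXXXVII = 87, CLII = 152
406 - 87 = 319
319 - 152 = 167

CLXVII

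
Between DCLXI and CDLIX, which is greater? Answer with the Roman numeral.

DCLXI = 661
CDLIX = 459
661 is larger

DCLXI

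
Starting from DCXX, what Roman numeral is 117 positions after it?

DCXX = 620
620 + 117 = 737

DCCXXXVII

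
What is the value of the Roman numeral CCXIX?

CCXIX: C=100, C=100, X=10, IX=9
100 + 100 + 10 + 9 = 219

219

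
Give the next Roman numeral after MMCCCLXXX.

MMCCCLXXX = 2380; next is 2381

MMCCCLXXXI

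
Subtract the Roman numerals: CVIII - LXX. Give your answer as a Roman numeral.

CVIII = 108
LXX = 70
108 - 70 = 38

XXXVIII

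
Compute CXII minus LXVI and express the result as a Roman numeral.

CXII = 112
LXVI = 66
112 - 66 = 46

XLVI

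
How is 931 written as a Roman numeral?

Convert 931 to Roman numerals:
  931 contains 1×900 (CM)
  31 contains 3×10 (XXX)
  1 contains 1×1 (I)

CMXXXI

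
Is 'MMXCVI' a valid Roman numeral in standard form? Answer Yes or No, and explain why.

'MMXCVI': Check the rules: uses only the symbols I, V, X, L, C, D, M; no symbol is repeated more than three times in a row; V, L and D each appear at most once; the only place a smaller symbol precedes a larger one is the allowed subtractive pair XC, the symbol right after such a pair (if any) is smaller than the pair's first symbol, and otherwise the values never increase from left to right. Value: M (1000) + M (1000) + XC (90) + V (5) + I (1) = 2096. So it is a valid standard Roman numeral.

Yes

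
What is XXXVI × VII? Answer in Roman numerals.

XXXVI = 36
VII = 7
36 × 7 = 252

CCLII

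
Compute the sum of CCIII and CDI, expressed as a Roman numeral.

CCIII = 203
CDI = 401
203 + 401 = 604

DCIV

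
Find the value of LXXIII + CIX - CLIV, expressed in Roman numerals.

LXXIII = 73, CIX = 109, CLIV = 154
73 + 109 = 182
182 - 154 = 28

XXVIII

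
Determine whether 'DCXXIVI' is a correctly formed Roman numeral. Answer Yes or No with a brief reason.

'DCXXIVI': I cannot come right after the subtractive pair IV: once I is subtracted in IV, the next symbol must be smaller than I

No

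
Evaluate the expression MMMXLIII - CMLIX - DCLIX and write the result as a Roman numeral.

MMMXLIII = 3043, CMLIX = 959, DCLIX = 659
3043 - 959 = 2084
2084 - 659 = 1425

MCDXXV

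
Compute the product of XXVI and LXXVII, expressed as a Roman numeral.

XXVI = 26
LXXVII = 77
26 × 77 = 2002

MMII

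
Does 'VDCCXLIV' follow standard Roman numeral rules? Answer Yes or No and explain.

'VDCCXLIV': V should not appear more than once

No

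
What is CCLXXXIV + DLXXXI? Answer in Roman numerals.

CCLXXXIV = 284
DLXXXI = 581
284 + 581 = 865

DCCCLXV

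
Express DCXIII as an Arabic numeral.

DCXIII: D=500, C=100, X=10, I=1, I=1, I=1
500 + 100 + 10 + 1 + 1 + 1 = 613

613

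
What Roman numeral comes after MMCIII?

MMCIII = 2103, so the next integer is 2103 + 1 = 2104

MMCIV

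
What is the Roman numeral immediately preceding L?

L = 50, so the previous integer is 50 - 1 = 49

XLIX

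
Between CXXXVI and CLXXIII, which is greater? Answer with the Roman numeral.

CXXXVI = 136
CLXXIII = 173
173 is larger

CLXXIII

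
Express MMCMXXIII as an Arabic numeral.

MMCMXXIII: M=1000, M=1000, CM=900, X=10, X=10, I=1, I=1, I=1
1000 + 1000 + 900 + 10 + 10 + 1 + 1 + 1 = 2923

2923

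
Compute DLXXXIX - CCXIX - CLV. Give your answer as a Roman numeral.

DLXXXIX = 589, CCXIX = 219, CLV = 155
589 - 219 = 370
370 - 155 = 215

CCXV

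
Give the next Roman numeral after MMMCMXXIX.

MMMCMXXIX = 3929; next is 3930

MMMCMXXX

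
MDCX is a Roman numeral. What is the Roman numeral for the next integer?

MDCX = 1610; next is 1611

MDCXI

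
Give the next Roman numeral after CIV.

CIV = 104, so the next integer is 104 + 1 = 105

CV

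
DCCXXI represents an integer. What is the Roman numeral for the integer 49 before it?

DCCXXI = 721
721 - 49 = 672

DCLXXII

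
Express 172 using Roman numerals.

Convert 172 to Roman numerals:
  172 contains 1×100 (C)
  72 contains 1×50 (L)
  22 contains 2×10 (XX)
  2 contains 2×1 (II)

CLXXII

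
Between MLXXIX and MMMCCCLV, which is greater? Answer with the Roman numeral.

MLXXIX = 1079
MMMCCCLV = 3355
3355 is larger

MMMCCCLV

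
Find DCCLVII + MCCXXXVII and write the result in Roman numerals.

DCCLVII = 757
MCCXXXVII = 1237
757 + 1237 = 1994

MCMXCIV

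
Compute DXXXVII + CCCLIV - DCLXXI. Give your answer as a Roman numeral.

DXXXVII = 537, CCCLIV = 354, DCLXXI = 671
537 + 354 = 891
891 - 671 = 220

CCXX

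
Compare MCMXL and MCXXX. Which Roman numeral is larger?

MCMXL = 1940
MCXXX = 1130
1940 is larger

MCMXL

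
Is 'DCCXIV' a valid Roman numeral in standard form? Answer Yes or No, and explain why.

'DCCXIV': Check the rules: uses only the symbols I, V, X, L, C, D, M; no symbol is repeated more than three times in a row; V, L and D each appear at most once; the only place a smaller symbol precedes a larger one is the allowed subtractive pair IV, the symbol right after such a pair (if any) is smaller than the pair's first symbol, and otherwise the values never increase from left to right. Value: D (500) + C (100) + C (100) + X (10) + IV (4) = 714. So it is a valid standard Roman numeral.

Yes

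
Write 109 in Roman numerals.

Convert 109 to Roman numerals:
  109 contains 1×100 (C)
  9 contains 1×9 (IX)

CIX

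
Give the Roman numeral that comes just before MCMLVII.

MCMLVII = 1957; previous is 1956

MCMLVI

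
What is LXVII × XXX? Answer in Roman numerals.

LXVII = 67
XXX = 30
67 × 30 = 2010

MMX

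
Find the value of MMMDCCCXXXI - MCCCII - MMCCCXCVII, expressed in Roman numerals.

MMMDCCCXXXI = 3831, MCCCII = 1302, MMCCCXCVII = 2397
3831 - 1302 = 2529
2529 - 2397 = 132

CXXXII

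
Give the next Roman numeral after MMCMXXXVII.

MMCMXXXVII = 2937, so the next integer is 2937 + 1 = 2938

MMCMXXXVIII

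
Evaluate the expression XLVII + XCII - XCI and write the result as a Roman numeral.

XLVII = 47, XCII = 92, XCI = 91
47 + 92 = 139
139 - 91 = 48

XLVIII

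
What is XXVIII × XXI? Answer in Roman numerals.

XXVIII = 28
XXI = 21
28 × 21 = 588

DLXXXVIII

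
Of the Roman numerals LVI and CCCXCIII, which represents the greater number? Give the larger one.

LVI = 56
CCCXCIII = 393
393 is larger

CCCXCIII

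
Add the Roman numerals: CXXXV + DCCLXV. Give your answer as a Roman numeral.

CXXXV = 135
DCCLXV = 765
135 + 765 = 900

CM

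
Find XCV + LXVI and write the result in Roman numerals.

XCV = 95
LXVI = 66
95 + 66 = 161

CLXI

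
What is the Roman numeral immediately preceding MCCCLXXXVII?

MCCCLXXXVII = 1387, so the previous integer is 1387 - 1 = 1386

MCCCLXXXVI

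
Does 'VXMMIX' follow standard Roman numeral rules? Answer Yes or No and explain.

'VXMMIX': Invalid subtractive combination: VX

No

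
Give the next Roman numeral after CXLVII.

CXLVII = 147, so the next integer is 147 + 1 = 148

CXLVIII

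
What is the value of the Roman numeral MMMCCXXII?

MMMCCXXII: M=1000, M=1000, M=1000, C=100, C=100, X=10, X=10, I=1, I=1
1000 + 1000 + 1000 + 100 + 100 + 10 + 10 + 1 + 1 = 3222

3222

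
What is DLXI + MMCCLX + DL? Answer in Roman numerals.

DLXI = 561, MMCCLX = 2260, DL = 550
561 + 2260 = 2821
2821 + 550 = 3371

MMMCCCLXXI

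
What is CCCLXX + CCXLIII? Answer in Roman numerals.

CCCLXX = 370
CCXLIII = 243
370 + 243 = 613

DCXIII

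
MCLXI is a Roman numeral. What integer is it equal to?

MCLXI: M=1000, C=100, L=50, X=10, I=1
1000 + 100 + 50 + 10 + 1 = 1161

1161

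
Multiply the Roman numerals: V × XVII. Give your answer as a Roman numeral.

V = 5
XVII = 17
5 × 17 = 85

LXXXV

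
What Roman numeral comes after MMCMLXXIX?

MMCMLXXIX = 2979, so the next integer is 2979 + 1 = 2980

MMCMLXXX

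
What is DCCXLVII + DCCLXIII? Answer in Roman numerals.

DCCXLVII = 747
DCCLXIII = 763
747 + 763 = 1510

MDX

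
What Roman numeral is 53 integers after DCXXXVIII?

DCXXXVIII = 638
638 + 53 = 691

DCXCI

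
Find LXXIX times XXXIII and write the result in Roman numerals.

LXXIX = 79
XXXIII = 33
79 × 33 = 2607

MMDCVII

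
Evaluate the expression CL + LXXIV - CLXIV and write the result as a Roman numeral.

CL = 150, LXXIV = 74, CLXIV = 164
150 + 74 = 224
224 - 164 = 60

LX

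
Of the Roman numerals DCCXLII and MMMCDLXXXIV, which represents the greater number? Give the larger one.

DCCXLII = 742
MMMCDLXXXIV = 3484
3484 is larger

MMMCDLXXXIV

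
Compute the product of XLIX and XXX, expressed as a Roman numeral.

XLIX = 49
XXX = 30
49 × 30 = 1470

MCDLXX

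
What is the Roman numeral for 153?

Convert 153 to Roman numerals:
  153 contains 1×100 (C)
  53 contains 1×50 (L)
  3 contains 3×1 (III)

CLIII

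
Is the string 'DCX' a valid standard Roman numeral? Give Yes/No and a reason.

'DCX': Check the rules: uses only the symbols I, V, X, L, C, D, M; no symbol is repeated more than three times in a row; V, L and D each appear at most once; no smaller symbol precedes a larger one (values never increase from left to right). Value: D (500) + C (100) + X (10) = 610. So it is a valid standard Roman numeral.

Yes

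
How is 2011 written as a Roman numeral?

Convert 2011 to Roman numerals:
  2011 contains 2×1000 (MM)
  11 contains 1×10 (X)
  1 contains 1×1 (I)

MMXI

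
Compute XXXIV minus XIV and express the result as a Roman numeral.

XXXIV = 34
XIV = 14
34 - 14 = 20

XX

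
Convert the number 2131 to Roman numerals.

Convert 2131 to Roman numerals:
  2131 contains 2×1000 (MM)
  131 contains 1×100 (C)
  31 contains 3×10 (XXX)
  1 contains 1×1 (I)

MMCXXXI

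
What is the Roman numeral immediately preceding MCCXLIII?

MCCXLIII = 1243, so the previous integer is 1243 - 1 = 1242

MCCXLII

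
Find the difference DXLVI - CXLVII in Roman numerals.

DXLVI = 546
CXLVII = 147
546 - 147 = 399

CCCXCIX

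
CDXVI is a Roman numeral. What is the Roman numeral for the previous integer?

CDXVI = 416, so the previous integer is 416 - 1 = 415

CDXV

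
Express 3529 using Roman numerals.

Convert 3529 to Roman numerals:
  3529 contains 3×1000 (MMM)
  529 contains 1×500 (D)
  29 contains 2×10 (XX)
  9 contains 1×9 (IX)

MMMDXXIX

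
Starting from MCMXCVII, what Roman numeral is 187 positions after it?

MCMXCVII = 1997
1997 + 187 = 2184

MMCLXXXIV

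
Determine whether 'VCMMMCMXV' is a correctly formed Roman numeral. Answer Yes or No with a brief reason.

'VCMMMCMXV': V should not appear more than once

No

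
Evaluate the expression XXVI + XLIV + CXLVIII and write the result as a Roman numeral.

XXVI = 26, XLIV = 44, CXLVIII = 148
26 + 44 = 70
70 + 148 = 218

CCXVIII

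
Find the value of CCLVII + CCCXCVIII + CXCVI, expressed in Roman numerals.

CCLVII = 257, CCCXCVIII = 398, CXCVI = 196
257 + 398 = 655
655 + 196 = 851

DCCCLI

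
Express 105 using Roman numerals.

Convert 105 to Roman numerals:
  105 contains 1×100 (C)
  5 contains 1×5 (V)

CV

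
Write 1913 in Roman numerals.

Convert 1913 to Roman numerals:
  1913 contains 1×1000 (M)
  913 contains 1×900 (CM)
  13 contains 1×10 (X)
  3 contains 3×1 (III)

MCMXIII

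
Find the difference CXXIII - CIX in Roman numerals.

CXXIII = 123
CIX = 109
123 - 109 = 14

XIV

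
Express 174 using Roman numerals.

Convert 174 to Roman numerals:
  174 contains 1×100 (C)
  74 contains 1×50 (L)
  24 contains 2×10 (XX)
  4 contains 1×4 (IV)

CLXXIV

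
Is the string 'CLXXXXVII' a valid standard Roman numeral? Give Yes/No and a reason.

'CLXXXXVII': More than 3 consecutive X's

No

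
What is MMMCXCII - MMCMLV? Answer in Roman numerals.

MMMCXCII = 3192
MMCMLV = 2955
3192 - 2955 = 237

CCXXXVII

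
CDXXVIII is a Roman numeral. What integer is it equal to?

CDXXVIII: CD=400, X=10, X=10, V=5, I=1, I=1, I=1
400 + 10 + 10 + 5 + 1 + 1 + 1 = 428

428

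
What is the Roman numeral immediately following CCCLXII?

CCCLXII = 362, so the next integer is 362 + 1 = 363

CCCLXIII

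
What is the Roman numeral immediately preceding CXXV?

CXXV = 125; previous is 124

CXXIV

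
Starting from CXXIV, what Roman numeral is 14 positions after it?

CXXIV = 124
124 + 14 = 138

CXXXVIII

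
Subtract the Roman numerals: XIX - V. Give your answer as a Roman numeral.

XIX = 19
V = 5
19 - 5 = 14

XIV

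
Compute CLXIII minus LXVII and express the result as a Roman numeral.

CLXIII = 163
LXVII = 67
163 - 67 = 96

XCVI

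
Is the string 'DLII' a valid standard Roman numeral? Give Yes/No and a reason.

'DLII': Check the rules: uses only the symbols I, V, X, L, C, D, M; no symbol is repeated more than three times in a row; V, L and D each appear at most once; no smaller symbol precedes a larger one (values never increase from left to right). Value: D (500) + L (50) + I (1) + I (1) = 552. So it is a valid standard Roman numeral.

Yes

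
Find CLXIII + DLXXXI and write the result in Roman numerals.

CLXIII = 163
DLXXXI = 581
163 + 581 = 744

DCCXLIV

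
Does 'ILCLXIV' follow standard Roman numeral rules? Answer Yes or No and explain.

'ILCLXIV': L should not appear more than once

No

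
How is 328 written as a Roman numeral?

Convert 328 to Roman numerals:
  328 contains 3×100 (CCC)
  28 contains 2×10 (XX)
  8 contains 1×5 (V)
  3 contains 3×1 (III)

CCCXXVIII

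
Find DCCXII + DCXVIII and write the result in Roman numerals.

DCCXII = 712
DCXVIII = 618
712 + 618 = 1330

MCCCXXX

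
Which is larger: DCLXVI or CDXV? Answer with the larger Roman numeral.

DCLXVI = 666
CDXV = 415
666 is larger

DCLXVI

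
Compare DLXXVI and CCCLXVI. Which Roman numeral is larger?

DLXXVI = 576
CCCLXVI = 366
576 is larger

DLXXVI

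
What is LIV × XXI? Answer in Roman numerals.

LIV = 54
XXI = 21
54 × 21 = 1134

MCXXXIV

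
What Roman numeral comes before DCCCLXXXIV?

DCCCLXXXIV = 884; previous is 883

DCCCLXXXIII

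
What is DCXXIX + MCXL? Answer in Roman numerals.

DCXXIX = 629
MCXL = 1140
629 + 1140 = 1769

MDCCLXIX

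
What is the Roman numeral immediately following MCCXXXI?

MCCXXXI = 1231, so the next integer is 1231 + 1 = 1232

MCCXXXII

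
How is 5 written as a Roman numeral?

Convert 5 to Roman numerals:
  5 contains 1×5 (V)

V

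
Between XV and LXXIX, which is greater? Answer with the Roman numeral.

XV = 15
LXXIX = 79
79 is larger

LXXIX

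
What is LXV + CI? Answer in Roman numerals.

LXV = 65
CI = 101
65 + 101 = 166

CLXVI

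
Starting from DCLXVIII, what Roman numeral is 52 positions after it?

DCLXVIII = 668
668 + 52 = 720

DCCXX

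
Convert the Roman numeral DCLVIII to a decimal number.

DCLVIII: D=500, C=100, L=50, V=5, I=1, I=1, I=1
500 + 100 + 50 + 5 + 1 + 1 + 1 = 658

658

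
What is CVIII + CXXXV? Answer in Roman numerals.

CVIII = 108
CXXXV = 135
108 + 135 = 243

CCXLIII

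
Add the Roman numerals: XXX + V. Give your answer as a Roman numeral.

XXX = 30
V = 5
30 + 5 = 35

XXXV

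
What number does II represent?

II: I=1, I=1
1 + 1 = 2

2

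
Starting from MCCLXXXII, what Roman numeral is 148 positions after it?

MCCLXXXII = 1282
1282 + 148 = 1430

MCDXXX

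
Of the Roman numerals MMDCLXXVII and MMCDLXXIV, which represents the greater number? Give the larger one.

MMDCLXXVII = 2677
MMCDLXXIV = 2474
2677 is larger

MMDCLXXVII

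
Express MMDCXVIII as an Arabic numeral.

MMDCXVIII: M=1000, M=1000, D=500, C=100, X=10, V=5, I=1, I=1, I=1
1000 + 1000 + 500 + 100 + 10 + 5 + 1 + 1 + 1 = 2618

2618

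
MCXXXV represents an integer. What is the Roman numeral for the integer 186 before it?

MCXXXV = 1135
1135 - 186 = 949

CMXLIX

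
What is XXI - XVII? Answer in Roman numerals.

XXI = 21
XVII = 17
21 - 17 = 4

IV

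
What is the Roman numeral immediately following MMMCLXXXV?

MMMCLXXXV = 3185, so the next integer is 3185 + 1 = 3186

MMMCLXXXVI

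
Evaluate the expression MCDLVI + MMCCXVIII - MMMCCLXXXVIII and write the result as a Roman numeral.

MCDLVI = 1456, MMCCXVIII = 2218, MMMCCLXXXVIII = 3288
1456 + 2218 = 3674
3674 - 3288 = 386

CCCLXXXVI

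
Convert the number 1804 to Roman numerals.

Convert 1804 to Roman numerals:
  1804 contains 1×1000 (M)
  804 contains 1×500 (D)
  304 contains 3×100 (CCC)
  4 contains 1×4 (IV)

MDCCCIV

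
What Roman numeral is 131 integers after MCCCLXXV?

MCCCLXXV = 1375
1375 + 131 = 1506

MDVI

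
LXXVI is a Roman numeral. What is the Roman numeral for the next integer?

LXXVI = 76; next is 77

LXXVII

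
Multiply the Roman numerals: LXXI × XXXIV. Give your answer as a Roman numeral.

LXXI = 71
XXXIV = 34
71 × 34 = 2414

MMCDXIV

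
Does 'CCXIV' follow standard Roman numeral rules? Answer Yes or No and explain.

'CCXIV': Check the rules: uses only the symbols I, V, X, L, C, D, M; no symbol is repeated more than three times in a row; V, L and D each appear at most once; the only place a smaller symbol precedes a larger one is the allowed subtractive pair IV, the symbol right after such a pair (if any) is smaller than the pair's first symbol, and otherwise the values never increase from left to right. Value: C (100) + C (100) + X (10) + IV (4) = 214. So it is a valid standard Roman numeral.

Yes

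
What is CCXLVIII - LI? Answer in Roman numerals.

CCXLVIII = 248
LI = 51
248 - 51 = 197

CXCVII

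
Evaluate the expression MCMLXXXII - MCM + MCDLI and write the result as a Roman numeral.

MCMLXXXII = 1982, MCM = 1900, MCDLI = 1451
1982 - 1900 = 82
82 + 1451 = 1533

MDXXXIII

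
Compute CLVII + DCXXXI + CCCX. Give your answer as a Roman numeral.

CLVII = 157, DCXXXI = 631, CCCX = 310
157 + 631 = 788
788 + 310 = 1098

MXCVIII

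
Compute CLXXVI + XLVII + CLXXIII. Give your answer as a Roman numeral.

CLXXVI = 176, XLVII = 47, CLXXIII = 173
176 + 47 = 223
223 + 173 = 396

CCCXCVI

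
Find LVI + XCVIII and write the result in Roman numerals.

LVI = 56
XCVIII = 98
56 + 98 = 154

CLIV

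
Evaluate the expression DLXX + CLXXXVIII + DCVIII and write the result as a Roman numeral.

DLXX = 570, CLXXXVIII = 188, DCVIII = 608
570 + 188 = 758
758 + 608 = 1366

MCCCLXVI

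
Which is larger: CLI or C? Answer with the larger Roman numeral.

CLI = 151
C = 100
151 is larger

CLI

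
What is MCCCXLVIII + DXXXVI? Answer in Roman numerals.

MCCCXLVIII = 1348
DXXXVI = 536
1348 + 536 = 1884

MDCCCLXXXIV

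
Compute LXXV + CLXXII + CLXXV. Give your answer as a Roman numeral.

LXXV = 75, CLXXII = 172, CLXXV = 175
75 + 172 = 247
247 + 175 = 422

CDXXII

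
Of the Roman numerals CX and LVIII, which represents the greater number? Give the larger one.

CX = 110
LVIII = 58
110 is larger

CX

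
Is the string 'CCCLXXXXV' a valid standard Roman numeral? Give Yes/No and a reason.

'CCCLXXXXV': More than 3 consecutive X's

No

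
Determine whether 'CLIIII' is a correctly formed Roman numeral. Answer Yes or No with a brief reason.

'CLIIII': More than 3 consecutive I's

No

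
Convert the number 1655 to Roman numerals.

Convert 1655 to Roman numerals:
  1655 contains 1×1000 (M)
  655 contains 1×500 (D)
  155 contains 1×100 (C)
  55 contains 1×50 (L)
  5 contains 1×5 (V)

MDCLV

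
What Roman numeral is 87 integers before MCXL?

MCXL = 1140
1140 - 87 = 1053

MLIII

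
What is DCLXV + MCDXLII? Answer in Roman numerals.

DCLXV = 665
MCDXLII = 1442
665 + 1442 = 2107

MMCVII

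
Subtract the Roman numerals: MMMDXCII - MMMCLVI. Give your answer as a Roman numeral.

MMMDXCII = 3592
MMMCLVI = 3156
3592 - 3156 = 436

CDXXXVI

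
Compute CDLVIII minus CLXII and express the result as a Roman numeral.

CDLVIII = 458
CLXII = 162
458 - 162 = 296

CCXCVI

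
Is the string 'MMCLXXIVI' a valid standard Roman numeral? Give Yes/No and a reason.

'MMCLXXIVI': I cannot come right after the subtractive pair IV: once I is subtracted in IV, the next symbol must be smaller than I

No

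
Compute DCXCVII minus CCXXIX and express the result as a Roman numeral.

DCXCVII = 697
CCXXIX = 229
697 - 229 = 468

CDLXVIII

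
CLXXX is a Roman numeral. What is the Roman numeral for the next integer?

CLXXX = 180; next is 181

CLXXXI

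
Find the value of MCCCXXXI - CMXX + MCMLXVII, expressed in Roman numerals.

MCCCXXXI = 1331, CMXX = 920, MCMLXVII = 1967
1331 - 920 = 411
411 + 1967 = 2378

MMCCCLXXVIII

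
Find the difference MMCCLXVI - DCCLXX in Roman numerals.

MMCCLXVI = 2266
DCCLXX = 770
2266 - 770 = 1496

MCDXCVI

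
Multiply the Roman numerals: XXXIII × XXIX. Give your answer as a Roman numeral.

XXXIII = 33
XXIX = 29
33 × 29 = 957

CMLVII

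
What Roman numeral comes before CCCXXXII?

CCCXXXII = 332, so the previous integer is 332 - 1 = 331

CCCXXXI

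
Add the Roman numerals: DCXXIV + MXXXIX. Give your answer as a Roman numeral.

DCXXIV = 624
MXXXIX = 1039
624 + 1039 = 1663

MDCLXIII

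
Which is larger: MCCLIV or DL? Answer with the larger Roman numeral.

MCCLIV = 1254
DL = 550
1254 is larger

MCCLIV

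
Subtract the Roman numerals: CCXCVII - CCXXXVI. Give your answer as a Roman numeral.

CCXCVII = 297
CCXXXVI = 236
297 - 236 = 61

LXI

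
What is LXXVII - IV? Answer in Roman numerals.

LXXVII = 77
IV = 4
77 - 4 = 73

LXXIII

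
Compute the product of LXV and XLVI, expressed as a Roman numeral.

LXV = 65
XLVI = 46
65 × 46 = 2990

MMCMXC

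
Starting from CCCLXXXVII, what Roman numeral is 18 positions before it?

CCCLXXXVII = 387
387 - 18 = 369

CCCLXIX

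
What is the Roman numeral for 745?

Convert 745 to Roman numerals:
  745 contains 1×500 (D)
  245 contains 2×100 (CC)
  45 contains 1×40 (XL)
  5 contains 1×5 (V)

DCCXLV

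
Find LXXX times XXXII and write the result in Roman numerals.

LXXX = 80
XXXII = 32
80 × 32 = 2560

MMDLX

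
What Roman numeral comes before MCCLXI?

MCCLXI = 1261; previous is 1260

MCCLX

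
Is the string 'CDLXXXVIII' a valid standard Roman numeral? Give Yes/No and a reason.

'CDLXXXVIII': Check the rules: uses only the symbols I, V, X, L, C, D, M; no symbol is repeated more than three times in a row; V, L and D each appear at most once; the only place a smaller symbol precedes a larger one is the allowed subtractive pair CD, the symbol right after such a pair (if any) is smaller than the pair's first symbol, and otherwise the values never increase from left to right. Value: CD (400) + L (50) + X (10) + X (10) + X (10) + V (5) + I (1) + I (1) + I (1) = 488. So it is a valid standard Roman numeral.

Yes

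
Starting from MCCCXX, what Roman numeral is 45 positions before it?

MCCCXX = 1320
1320 - 45 = 1275

MCCLXXV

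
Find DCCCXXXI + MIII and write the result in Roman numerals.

DCCCXXXI = 831
MIII = 1003
831 + 1003 = 1834

MDCCCXXXIV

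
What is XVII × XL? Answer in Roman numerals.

XVII = 17
XL = 40
17 × 40 = 680

DCLXXX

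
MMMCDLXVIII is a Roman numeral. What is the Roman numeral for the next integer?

MMMCDLXVIII = 3468; next is 3469

MMMCDLXIX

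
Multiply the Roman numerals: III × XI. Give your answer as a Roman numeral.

III = 3
XI = 11
3 × 11 = 33

XXXIII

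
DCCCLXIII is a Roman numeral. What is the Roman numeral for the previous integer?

DCCCLXIII = 863, so the previous integer is 863 - 1 = 862

DCCCLXII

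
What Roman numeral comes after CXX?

CXX = 120, so the next integer is 120 + 1 = 121

CXXI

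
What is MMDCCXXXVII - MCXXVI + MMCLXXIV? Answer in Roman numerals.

MMDCCXXXVII = 2737, MCXXVI = 1126, MMCLXXIV = 2174
2737 - 1126 = 1611
1611 + 2174 = 3785

MMMDCCLXXXV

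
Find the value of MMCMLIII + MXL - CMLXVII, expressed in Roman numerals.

MMCMLIII = 2953, MXL = 1040, CMLXVII = 967
2953 + 1040 = 3993
3993 - 967 = 3026

MMMXXVI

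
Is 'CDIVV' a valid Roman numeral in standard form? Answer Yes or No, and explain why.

'CDIVV': V should not appear more than once

No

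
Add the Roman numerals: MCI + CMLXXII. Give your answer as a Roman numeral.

MCI = 1101
CMLXXII = 972
1101 + 972 = 2073

MMLXXIII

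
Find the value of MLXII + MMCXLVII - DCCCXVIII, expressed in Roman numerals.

MLXII = 1062, MMCXLVII = 2147, DCCCXVIII = 818
1062 + 2147 = 3209
3209 - 818 = 2391

MMCCCXCI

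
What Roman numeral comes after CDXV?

CDXV = 415; next is 416

CDXVI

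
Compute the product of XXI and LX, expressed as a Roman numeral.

XXI = 21
LX = 60
21 × 60 = 1260

MCCLX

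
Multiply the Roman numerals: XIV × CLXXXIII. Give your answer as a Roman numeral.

XIV = 14
CLXXXIII = 183
14 × 183 = 2562

MMDLXII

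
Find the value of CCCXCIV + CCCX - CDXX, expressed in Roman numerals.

CCCXCIV = 394, CCCX = 310, CDXX = 420
394 + 310 = 704
704 - 420 = 284

CCLXXXIV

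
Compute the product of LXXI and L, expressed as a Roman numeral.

LXXI = 71
L = 50
71 × 50 = 3550

MMMDL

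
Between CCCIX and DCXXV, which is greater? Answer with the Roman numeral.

CCCIX = 309
DCXXV = 625
625 is larger

DCXXV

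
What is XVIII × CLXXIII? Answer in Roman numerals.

XVIII = 18
CLXXIII = 173
18 × 173 = 3114

MMMCXIV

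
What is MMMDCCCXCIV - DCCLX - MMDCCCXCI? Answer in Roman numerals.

MMMDCCCXCIV = 3894, DCCLX = 760, MMDCCCXCI = 2891
3894 - 760 = 3134
3134 - 2891 = 243

CCXLIII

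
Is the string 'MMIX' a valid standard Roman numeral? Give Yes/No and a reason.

'MMIX': Check the rules: uses only the symbols I, V, X, L, C, D, M; no symbol is repeated more than three times in a row; V, L and D each appear at most once; the only place a smaller symbol precedes a larger one is the allowed subtractive pair IX, the symbol right after such a pair (if any) is smaller than the pair's first symbol, and otherwise the values never increase from left to right. Value: M (1000) + M (1000) + IX (9) = 2009. So it is a valid standard Roman numeral.

Yes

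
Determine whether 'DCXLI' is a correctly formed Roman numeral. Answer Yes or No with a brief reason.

'DCXLI': Check the rules: uses only the symbols I, V, X, L, C, D, M; no symbol is repeated more than three times in a row; V, L and D each appear at most once; the only place a smaller symbol precedes a larger one is the allowed subtractive pair XL, the symbol right after such a pair (if any) is smaller than the pair's first symbol, and otherwise the values never increase from left to right. Value: D (500) + C (100) + XL (40) + I (1) = 641. So it is a valid standard Roman numeral.

Yes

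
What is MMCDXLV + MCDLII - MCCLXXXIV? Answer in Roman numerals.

MMCDXLV = 2445, MCDLII = 1452, MCCLXXXIV = 1284
2445 + 1452 = 3897
3897 - 1284 = 2613

MMDCXIII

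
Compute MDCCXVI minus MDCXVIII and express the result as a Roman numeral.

MDCCXVI = 1716
MDCXVIII = 1618
1716 - 1618 = 98

XCVIII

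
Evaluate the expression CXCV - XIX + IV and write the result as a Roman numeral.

CXCV = 195, XIX = 19, IV = 4
195 - 19 = 176
176 + 4 = 180

CLXXX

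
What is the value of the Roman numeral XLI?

XLI: XL=40, I=1
40 + 1 = 41

41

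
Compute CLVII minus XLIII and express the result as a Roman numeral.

CLVII = 157
XLIII = 43
157 - 43 = 114

CXIV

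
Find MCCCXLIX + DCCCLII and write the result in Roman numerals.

MCCCXLIX = 1349
DCCCLII = 852
1349 + 852 = 2201

MMCCI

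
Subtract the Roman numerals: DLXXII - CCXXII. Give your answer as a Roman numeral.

DLXXII = 572
CCXXII = 222
572 - 222 = 350

CCCL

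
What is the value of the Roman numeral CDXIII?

CDXIII: CD=400, X=10, I=1, I=1, I=1
400 + 10 + 1 + 1 + 1 = 413

413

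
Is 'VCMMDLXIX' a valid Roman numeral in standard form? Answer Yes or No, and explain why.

'VCMMDLXIX': Invalid subtractive combination: VC

No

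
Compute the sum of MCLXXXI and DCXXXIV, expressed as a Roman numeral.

MCLXXXI = 1181
DCXXXIV = 634
1181 + 634 = 1815

MDCCCXV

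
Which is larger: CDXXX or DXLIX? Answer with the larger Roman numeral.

CDXXX = 430
DXLIX = 549
549 is larger

DXLIX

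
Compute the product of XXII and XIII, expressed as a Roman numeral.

XXII = 22
XIII = 13
22 × 13 = 286

CCLXXXVI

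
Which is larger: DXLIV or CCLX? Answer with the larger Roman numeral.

DXLIV = 544
CCLX = 260
544 is larger

DXLIV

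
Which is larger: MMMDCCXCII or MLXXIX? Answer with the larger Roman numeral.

MMMDCCXCII = 3792
MLXXIX = 1079
3792 is larger

MMMDCCXCII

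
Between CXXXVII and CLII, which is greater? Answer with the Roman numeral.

CXXXVII = 137
CLII = 152
152 is larger

CLII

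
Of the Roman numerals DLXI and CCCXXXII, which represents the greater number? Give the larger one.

DLXI = 561
CCCXXXII = 332
561 is larger

DLXI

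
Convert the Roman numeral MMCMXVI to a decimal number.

MMCMXVI: M=1000, M=1000, CM=900, X=10, V=5, I=1
1000 + 1000 + 900 + 10 + 5 + 1 = 2916

2916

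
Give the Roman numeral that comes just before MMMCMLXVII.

MMMCMLXVII = 3967; previous is 3966

MMMCMLXVI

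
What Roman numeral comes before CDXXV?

CDXXV = 425; previous is 424

CDXXIV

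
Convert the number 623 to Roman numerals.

Convert 623 to Roman numerals:
  623 contains 1×500 (D)
  123 contains 1×100 (C)
  23 contains 2×10 (XX)
  3 contains 3×1 (III)

DCXXIII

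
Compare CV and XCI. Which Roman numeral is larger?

CV = 105
XCI = 91
105 is larger

CV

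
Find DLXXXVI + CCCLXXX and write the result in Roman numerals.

DLXXXVI = 586
CCCLXXX = 380
586 + 380 = 966

CMLXVI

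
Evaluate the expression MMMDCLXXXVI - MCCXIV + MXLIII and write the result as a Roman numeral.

MMMDCLXXXVI = 3686, MCCXIV = 1214, MXLIII = 1043
3686 - 1214 = 2472
2472 + 1043 = 3515

MMMDXV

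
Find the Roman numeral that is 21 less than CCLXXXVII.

CCLXXXVII = 287
287 - 21 = 266

CCLXVI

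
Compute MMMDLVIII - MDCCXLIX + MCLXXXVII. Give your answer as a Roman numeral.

MMMDLVIII = 3558, MDCCXLIX = 1749, MCLXXXVII = 1187
3558 - 1749 = 1809
1809 + 1187 = 2996

MMCMXCVI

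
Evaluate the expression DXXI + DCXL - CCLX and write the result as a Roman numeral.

DXXI = 521, DCXL = 640, CCLX = 260
521 + 640 = 1161
1161 - 260 = 901

CMI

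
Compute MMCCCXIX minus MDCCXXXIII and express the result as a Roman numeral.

MMCCCXIX = 2319
MDCCXXXIII = 1733
2319 - 1733 = 586

DLXXXVI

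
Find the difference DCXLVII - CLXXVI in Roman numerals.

DCXLVII = 647
CLXXVI = 176
647 - 176 = 471

CDLXXI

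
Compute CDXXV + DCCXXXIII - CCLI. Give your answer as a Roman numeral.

CDXXV = 425, DCCXXXIII = 733, CCLI = 251
425 + 733 = 1158
1158 - 251 = 907

CMVII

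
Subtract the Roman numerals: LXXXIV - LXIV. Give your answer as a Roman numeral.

LXXXIV = 84
LXIV = 64
84 - 64 = 20

XX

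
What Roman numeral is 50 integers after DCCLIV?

DCCLIV = 754
754 + 50 = 804

DCCCIV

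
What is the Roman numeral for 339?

Convert 339 to Roman numerals:
  339 contains 3×100 (CCC)
  39 contains 3×10 (XXX)
  9 contains 1×9 (IX)

CCCXXXIX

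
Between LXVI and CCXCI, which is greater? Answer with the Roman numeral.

LXVI = 66
CCXCI = 291
291 is larger

CCXCI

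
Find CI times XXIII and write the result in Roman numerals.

CI = 101
XXIII = 23
101 × 23 = 2323

MMCCCXXIII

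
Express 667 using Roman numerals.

Convert 667 to Roman numerals:
  667 contains 1×500 (D)
  167 contains 1×100 (C)
  67 contains 1×50 (L)
  17 contains 1×10 (X)
  7 contains 1×5 (V)
  2 contains 2×1 (II)

DCLXVII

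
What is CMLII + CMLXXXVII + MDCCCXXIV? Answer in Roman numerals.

CMLII = 952, CMLXXXVII = 987, MDCCCXXIV = 1824
952 + 987 = 1939
1939 + 1824 = 3763

MMMDCCLXIII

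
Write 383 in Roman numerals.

Convert 383 to Roman numerals:
  383 contains 3×100 (CCC)
  83 contains 1×50 (L)
  33 contains 3×10 (XXX)
  3 contains 3×1 (III)

CCCLXXXIII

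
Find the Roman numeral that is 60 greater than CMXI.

CMXI = 911
911 + 60 = 971

CMLXXI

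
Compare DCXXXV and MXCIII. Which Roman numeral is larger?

DCXXXV = 635
MXCIII = 1093
1093 is larger

MXCIII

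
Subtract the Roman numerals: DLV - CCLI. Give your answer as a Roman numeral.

DLV = 555
CCLI = 251
555 - 251 = 304

CCCIV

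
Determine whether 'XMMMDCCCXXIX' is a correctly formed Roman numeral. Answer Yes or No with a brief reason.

'XMMMDCCCXXIX': Invalid subtractive combination: XM

No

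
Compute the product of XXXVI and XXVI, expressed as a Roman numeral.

XXXVI = 36
XXVI = 26
36 × 26 = 936

CMXXXVI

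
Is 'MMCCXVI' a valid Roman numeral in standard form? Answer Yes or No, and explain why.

'MMCCXVI': Check the rules: uses only the symbols I, V, X, L, C, D, M; no symbol is repeated more than three times in a row; V, L and D each appear at most once; no smaller symbol precedes a larger one (values never increase from left to right). Value: M (1000) + M (1000) + C (100) + C (100) + X (10) + V (5) + I (1) = 2216. So it is a valid standard Roman numeral.

Yes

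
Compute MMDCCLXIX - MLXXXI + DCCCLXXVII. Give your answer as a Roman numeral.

MMDCCLXIX = 2769, MLXXXI = 1081, DCCCLXXVII = 877
2769 - 1081 = 1688
1688 + 877 = 2565

MMDLXV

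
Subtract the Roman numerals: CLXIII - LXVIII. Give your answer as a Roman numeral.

CLXIII = 163
LXVIII = 68
163 - 68 = 95

XCV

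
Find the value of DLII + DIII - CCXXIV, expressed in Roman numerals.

DLII = 552, DIII = 503, CCXXIV = 224
552 + 503 = 1055
1055 - 224 = 831

DCCCXXXI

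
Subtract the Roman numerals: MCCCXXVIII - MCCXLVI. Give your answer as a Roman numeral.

MCCCXXVIII = 1328
MCCXLVI = 1246
1328 - 1246 = 82

LXXXII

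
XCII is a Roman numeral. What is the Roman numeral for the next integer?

XCII = 92; next is 93

XCIII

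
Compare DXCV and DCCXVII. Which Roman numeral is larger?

DXCV = 595
DCCXVII = 717
717 is larger

DCCXVII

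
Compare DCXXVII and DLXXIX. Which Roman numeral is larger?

DCXXVII = 627
DLXXIX = 579
627 is larger

DCXXVII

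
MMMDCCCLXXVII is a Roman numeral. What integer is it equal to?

MMMDCCCLXXVII: M=1000, M=1000, M=1000, D=500, C=100, C=100, C=100, L=50, X=10, X=10, V=5, I=1, I=1
1000 + 1000 + 1000 + 500 + 100 + 100 + 100 + 50 + 10 + 10 + 5 + 1 + 1 = 3877

3877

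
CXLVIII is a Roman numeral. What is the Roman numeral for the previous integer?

CXLVIII = 148; previous is 147

CXLVII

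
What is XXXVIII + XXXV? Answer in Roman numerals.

XXXVIII = 38
XXXV = 35
38 + 35 = 73

LXXIII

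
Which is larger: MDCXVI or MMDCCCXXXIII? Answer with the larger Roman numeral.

MDCXVI = 1616
MMDCCCXXXIII = 2833
2833 is larger

MMDCCCXXXIII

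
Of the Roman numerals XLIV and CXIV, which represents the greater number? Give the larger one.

XLIV = 44
CXIV = 114
114 is larger

CXIV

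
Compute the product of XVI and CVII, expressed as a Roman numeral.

XVI = 16
CVII = 107
16 × 107 = 1712

MDCCXII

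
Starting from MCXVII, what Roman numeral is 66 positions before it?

MCXVII = 1117
1117 - 66 = 1051

MLI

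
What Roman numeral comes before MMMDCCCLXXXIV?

MMMDCCCLXXXIV = 3884, so the previous integer is 3884 - 1 = 3883

MMMDCCCLXXXIII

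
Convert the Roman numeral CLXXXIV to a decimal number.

CLXXXIV: C=100, L=50, X=10, X=10, X=10, IV=4
100 + 50 + 10 + 10 + 10 + 4 = 184

184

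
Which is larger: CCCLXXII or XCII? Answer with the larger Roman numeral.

CCCLXXII = 372
XCII = 92
372 is larger

CCCLXXII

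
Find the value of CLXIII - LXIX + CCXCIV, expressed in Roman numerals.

CLXIII = 163, LXIX = 69, CCXCIV = 294
163 - 69 = 94
94 + 294 = 388

CCCLXXXVIII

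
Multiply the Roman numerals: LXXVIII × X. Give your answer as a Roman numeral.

LXXVIII = 78
X = 10
78 × 10 = 780

DCCLXXX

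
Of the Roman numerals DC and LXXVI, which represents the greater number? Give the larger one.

DC = 600
LXXVI = 76
600 is larger

DC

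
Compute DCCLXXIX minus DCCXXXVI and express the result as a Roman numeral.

DCCLXXIX = 779
DCCXXXVI = 736
779 - 736 = 43

XLIII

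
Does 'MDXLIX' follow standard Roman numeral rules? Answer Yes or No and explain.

'MDXLIX': Check the rules: uses only the symbols I, V, X, L, C, D, M; no symbol is repeated more than three times in a row; V, L and D each appear at most once; the only places a smaller symbol precedes a larger one are the allowed subtractive pairs XL, IX, the symbol right after such a pair (if any) is smaller than the pair's first symbol, and otherwise the values never increase from left to right. Value: M (1000) + D (500) + XL (40) + IX (9) = 1549. So it is a valid standard Roman numeral.

Yes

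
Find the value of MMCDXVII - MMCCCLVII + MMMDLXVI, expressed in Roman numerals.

MMCDXVII = 2417, MMCCCLVII = 2357, MMMDLXVI = 3566
2417 - 2357 = 60
60 + 3566 = 3626

MMMDCXXVI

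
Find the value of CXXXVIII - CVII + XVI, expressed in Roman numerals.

CXXXVIII = 138, CVII = 107, XVI = 16
138 - 107 = 31
31 + 16 = 47

XLVII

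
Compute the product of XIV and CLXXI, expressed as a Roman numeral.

XIV = 14
CLXXI = 171
14 × 171 = 2394

MMCCCXCIV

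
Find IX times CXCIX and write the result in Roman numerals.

IX = 9
CXCIX = 199
9 × 199 = 1791

MDCCXCI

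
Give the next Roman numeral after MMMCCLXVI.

MMMCCLXVI = 3266, so the next integer is 3266 + 1 = 3267

MMMCCLXVII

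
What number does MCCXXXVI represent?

MCCXXXVI: M=1000, C=100, C=100, X=10, X=10, X=10, V=5, I=1
1000 + 100 + 100 + 10 + 10 + 10 + 5 + 1 = 1236

1236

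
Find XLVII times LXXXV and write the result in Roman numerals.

XLVII = 47
LXXXV = 85
47 × 85 = 3995

MMMCMXCV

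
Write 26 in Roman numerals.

Convert 26 to Roman numerals:
  26 contains 2×10 (XX)
  6 contains 1×5 (V)
  1 contains 1×1 (I)

XXVI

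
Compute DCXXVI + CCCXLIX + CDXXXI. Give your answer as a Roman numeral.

DCXXVI = 626, CCCXLIX = 349, CDXXXI = 431
626 + 349 = 975
975 + 431 = 1406

MCDVI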